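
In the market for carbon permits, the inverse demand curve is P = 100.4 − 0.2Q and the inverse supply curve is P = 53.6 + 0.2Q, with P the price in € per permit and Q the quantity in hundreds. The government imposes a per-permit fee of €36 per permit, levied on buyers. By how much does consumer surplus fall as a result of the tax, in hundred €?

Consumer surplus falls by €1296 hundred.

Rewrite in direct form: Qd = 502 − 5P and Qs = 5P − 268.
Without the tax, 502 − 5P = 5P − 268 gives 10P = 770, so P* = €77 and Q* = 117.
With the tax collected from buyers, demand (in seller-price terms) shifts: Qd = 502 − 5(P + 36).
Solving gives Q = 27 with buyers paying €95 and suppliers receiving €59 (the €36 wedge).
ΔCS is the trapezoid between Q = 27 and Q = 117 of height €18: ½ · (117 + 27) · 18 = €1296.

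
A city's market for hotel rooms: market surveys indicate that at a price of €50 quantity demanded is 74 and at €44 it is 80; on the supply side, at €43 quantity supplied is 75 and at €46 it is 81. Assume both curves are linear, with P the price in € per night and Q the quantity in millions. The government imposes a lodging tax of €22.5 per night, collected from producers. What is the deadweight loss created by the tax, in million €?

Demand slope: (80 − 74)/(44 − 50) = -1, so Qd = 124 − P.
Supply slope: (81 − 75)/(46 − 43) = 2, so Qs = 2P − 11.
Without the tax, 124 − P = 2P − 11 gives 3P = 135, so P* = €45 and Q* = 79.
With the tax collected from producers, supply shifts: Qs = 2(P − 22.5) − 11.
Solving gives Q = 64 with consumers paying €60 and producers receiving €37.5 (the €22.5 wedge).
Quantity falls by |ΔQ| = |79 − 64| = 15.
DWL = ½ · t · |ΔQ| = ½ · 22.5 · 15 = €168.75.

Deadweight loss = €168.75 million.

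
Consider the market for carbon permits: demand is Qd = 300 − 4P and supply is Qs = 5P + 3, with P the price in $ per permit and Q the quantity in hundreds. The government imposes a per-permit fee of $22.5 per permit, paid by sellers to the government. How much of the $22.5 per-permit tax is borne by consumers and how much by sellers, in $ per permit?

Consumers bear $12.5 per permit; sellers bear $10 per permit.

Before the tax: set 300 − 4P = 5P + 3 → P* = $33, Q* = 168.
With the tax collected from sellers, supply shifts: Qs = 5(P − 22.5) + 3.
New equilibrium: consumers pay $45.5, sellers receive $23, Q = 118. (Wedge: Pb − Ps = 22.5.)
Burden on consumers: $12.5; on sellers: $10. (They sum to $22.5.)
The less price-elastic side of the market bears the larger share of a per-unit tax.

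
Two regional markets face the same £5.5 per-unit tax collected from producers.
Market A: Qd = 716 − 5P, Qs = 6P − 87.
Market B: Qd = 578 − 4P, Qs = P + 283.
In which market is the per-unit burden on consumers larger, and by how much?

Market A: pre-tax P* = £73, Q* = 351; post-tax Q = 336; per-unit burden on consumers = £3.
Market B: pre-tax P* = £59, Q* = 342; post-tax Q = 337.6; per-unit burden on consumers = £1.1.
Difference: £3 vs £1.1 → market A is larger by £1.9.

Market A, by £1.9.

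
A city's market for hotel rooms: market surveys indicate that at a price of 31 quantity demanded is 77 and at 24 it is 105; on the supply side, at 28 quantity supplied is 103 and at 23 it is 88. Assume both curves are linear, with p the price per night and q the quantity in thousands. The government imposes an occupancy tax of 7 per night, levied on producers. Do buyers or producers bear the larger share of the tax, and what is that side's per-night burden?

Demand slope: (105 − 77)/(24 − 31) = -4, so qd = 201 − 4p.
Supply slope: (88 − 103)/(23 − 28) = 3, so qs = 3p + 19.
Before the tax: set 201 − 4p = 3p + 19 → p* = 26, q* = 97.
With the tax collected from producers, supply shifts: qs = 3(p − 7) + 19.
New equilibrium: buyers pay 29, producers receive 22, q = 85. (Wedge: pb − ps = 7.)
Per-night burden: buyers 3, producers 4.
Producers take the larger share because supply is less price-elastic here (demand slope 4 vs supply slope 3).

Producers bear the larger share: 4 per night.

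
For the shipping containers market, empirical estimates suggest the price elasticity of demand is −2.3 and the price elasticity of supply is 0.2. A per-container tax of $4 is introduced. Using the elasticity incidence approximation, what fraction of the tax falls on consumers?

Incidence ratio: consumers' share ≈ εs / (εs + |εd|) = 0.2 / (0.2 + 2.3) = 0.08.
Supply is the less elastic side, so consumers bear the smaller share.

Consumers' share ≈ 0.08.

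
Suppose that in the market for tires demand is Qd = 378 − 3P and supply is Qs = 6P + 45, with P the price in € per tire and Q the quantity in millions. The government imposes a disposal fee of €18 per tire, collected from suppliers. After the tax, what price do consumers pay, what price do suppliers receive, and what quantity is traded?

Consumers pay €49; suppliers receive €31; quantity = 231.

Without the tax, 378 − 3P = 6P + 45 gives 9P = 333, so P* = €37 and Q* = 267.
With the tax collected from suppliers, supply shifts: Qs = 6(P − 18) + 45.
New equilibrium: consumers pay €49, suppliers receive €31, Q = 231. (Wedge: Pb − Ps = 18.)
The less price-elastic side of the market bears the larger share of a per-unit tax.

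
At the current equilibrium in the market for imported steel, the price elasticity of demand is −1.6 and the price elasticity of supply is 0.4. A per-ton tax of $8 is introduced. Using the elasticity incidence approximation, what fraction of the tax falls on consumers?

Consumers' share ≈ 0.2.

Incidence ratio: consumers' share ≈ εs / (εs + |εd|) = 0.4 / (0.4 + 1.6) = 0.2.
Supply is the less elastic side, so consumers bear the smaller share.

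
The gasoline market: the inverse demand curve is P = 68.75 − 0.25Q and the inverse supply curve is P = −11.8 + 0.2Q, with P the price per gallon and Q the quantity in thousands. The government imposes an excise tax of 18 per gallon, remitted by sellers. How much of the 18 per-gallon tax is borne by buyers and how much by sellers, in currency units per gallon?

Buyers bear 10 per gallon; sellers bear 8 per gallon.

Rewrite in direct form: Qd = 275 − 4P and Qs = 5P + 59.
Without the tax, 275 − 4P = 5P + 59 gives 9P = 216, so P* = 24 and Q* = 179.
With the tax collected from sellers, supply shifts: Qs = 5(P − 18) + 59.
Solving gives Q = 139 with buyers paying 34 and sellers receiving 16 (the 18 wedge).
Burden on buyers: 10; on sellers: 8. (They sum to 18.)
The less price-elastic side of the market bears the larger share of a per-unit tax.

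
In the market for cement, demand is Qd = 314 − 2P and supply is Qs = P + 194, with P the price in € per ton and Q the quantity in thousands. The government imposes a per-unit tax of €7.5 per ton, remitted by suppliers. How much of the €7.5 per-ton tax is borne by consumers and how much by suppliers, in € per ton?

Without the tax, 314 − 2P = P + 194 gives 3P = 120, so P* = €40 and Q* = 234.
With the tax collected from suppliers, supply shifts: Qs = (P − 7.5) + 194.
Solving gives Q = 229 with consumers paying €42.5 and suppliers receiving €35 (the €7.5 wedge).
Burden on consumers: €2.5; on suppliers: €5. (They sum to €7.5.)
The less price-elastic side of the market bears the larger share of a per-unit tax.

Consumers bear €2.5 per ton; suppliers bear €5 per ton.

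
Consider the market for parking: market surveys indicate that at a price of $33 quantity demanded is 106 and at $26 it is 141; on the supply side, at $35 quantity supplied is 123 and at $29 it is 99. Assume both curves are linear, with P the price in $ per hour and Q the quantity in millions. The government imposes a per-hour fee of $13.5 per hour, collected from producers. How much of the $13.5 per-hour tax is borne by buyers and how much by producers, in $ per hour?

Buyers bear $6 per hour; producers bear $7.5 per hour.

Demand slope: (141 − 106)/(26 − 33) = -5, so Qd = 271 − 5P.
Supply slope: (99 − 123)/(29 − 35) = 4, so Qs = 4P − 17.
Before the tax: set 271 − 5P = 4P − 17 → P* = $32, Q* = 111.
With the tax collected from producers, supply shifts: Qs = 4(P − 13.5) − 17.
Solving gives Q = 81 with buyers paying $38 and producers receiving $24.5 (the $13.5 wedge).
Burden on buyers: $6; on producers: $7.5. (They sum to $13.5.)
The less price-elastic side of the market bears the larger share of a per-unit tax.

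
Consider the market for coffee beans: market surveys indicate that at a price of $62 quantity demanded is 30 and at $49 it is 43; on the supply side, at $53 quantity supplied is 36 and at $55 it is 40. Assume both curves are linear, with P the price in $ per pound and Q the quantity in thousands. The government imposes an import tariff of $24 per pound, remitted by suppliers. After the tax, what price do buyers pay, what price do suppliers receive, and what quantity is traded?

Buyers pay $70; suppliers receive $46; quantity = 22.

Demand slope: (43 − 30)/(49 − 62) = -1, so Qd = 92 − P.
Supply slope: (40 − 36)/(55 − 53) = 2, so Qs = 2P − 70.
Without the tax, 92 − P = 2P − 70 gives 3P = 162, so P* = $54 and Q* = 38.
With the tax collected from suppliers, supply shifts: Qs = 2(P − 24) − 70.
Solving gives Q = 22 with buyers paying $70 and suppliers receiving $46 (the $24 wedge).
The less price-elastic side of the market bears the larger share of a per-unit tax.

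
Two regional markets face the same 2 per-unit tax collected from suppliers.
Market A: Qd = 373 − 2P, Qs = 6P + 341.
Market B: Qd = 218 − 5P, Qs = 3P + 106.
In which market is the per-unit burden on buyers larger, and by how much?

Market A: pre-tax P* = 4, Q* = 365; post-tax Q = 362; per-unit burden on buyers = 1.5.
Market B: pre-tax P* = 14, Q* = 148; post-tax Q = 144.25; per-unit burden on buyers = 0.75.
Difference: 1.5 vs 0.75 → market A is larger by 0.75.

Market A, by 0.75.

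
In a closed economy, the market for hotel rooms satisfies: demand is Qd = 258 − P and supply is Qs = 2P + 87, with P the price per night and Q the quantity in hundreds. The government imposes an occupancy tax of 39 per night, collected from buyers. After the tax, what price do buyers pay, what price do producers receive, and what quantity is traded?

Before the tax: set 258 − P = 2P + 87 → P* = 57, Q* = 201.
With the tax collected from buyers, demand (in seller-price terms) shifts: Qd = 258 − (P + 39).
Solving gives Q = 175 with buyers paying 83 and producers receiving 44 (the 39 wedge).

Buyers pay 83; producers receive 44; quantity = 175.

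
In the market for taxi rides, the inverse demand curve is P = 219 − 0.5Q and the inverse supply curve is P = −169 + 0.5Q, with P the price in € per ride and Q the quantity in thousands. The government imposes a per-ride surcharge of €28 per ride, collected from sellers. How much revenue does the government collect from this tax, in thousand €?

Inverting to Q(P) form: Qd = 438 − 2P; Qs = 2P + 338.
Without the tax, 438 − 2P = 2P + 338 gives 4P = 100, so P* = €25 and Q* = 388.
With the tax collected from sellers, supply shifts: Qs = 2(P − 28) + 338.
New equilibrium: buyers pay €39, sellers receive €11, Q = 360. (Wedge: Pb − Ps = 28.)
Revenue = t · Q = 28 · 360 = €10080.

Tax revenue = €10080 thousand.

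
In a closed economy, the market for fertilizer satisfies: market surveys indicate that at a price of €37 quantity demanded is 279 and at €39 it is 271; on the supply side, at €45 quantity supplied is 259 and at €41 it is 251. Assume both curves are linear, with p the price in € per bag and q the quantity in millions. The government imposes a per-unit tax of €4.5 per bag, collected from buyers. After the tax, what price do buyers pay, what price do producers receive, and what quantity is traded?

Buyers pay €44.5; producers receive €40; quantity = 249.

Demand slope: (271 − 279)/(39 − 37) = -4, so qd = 427 − 4p.
Supply slope: (251 − 259)/(41 − 45) = 2, so qs = 2p + 169.
Before the tax: set 427 − 4p = 2p + 169 → p* = €43, q* = 255.
With the tax collected from buyers, demand (in seller-price terms) shifts: qd = 427 − 4(p + 4.5).
Solving gives q = 249 with buyers paying €44.5 and producers receiving €40 (the €4.5 wedge).
The less price-elastic side of the market bears the larger share of a per-unit tax.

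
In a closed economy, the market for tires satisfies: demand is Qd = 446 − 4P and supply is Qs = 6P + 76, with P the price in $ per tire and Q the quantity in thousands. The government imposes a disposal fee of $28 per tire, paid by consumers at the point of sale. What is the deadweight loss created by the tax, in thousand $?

Without the tax, 446 − 4P = 6P + 76 gives 10P = 370, so P* = $37 and Q* = 298.
With the tax collected from consumers, demand (in seller-price terms) shifts: Qd = 446 − 4(P + 28).
New equilibrium: consumers pay $53.8, producers receive $25.8, Q = 230.8. (Wedge: Pb − Ps = 28.)
Quantity falls by |ΔQ| = |298 − 230.8| = 67.2.
DWL = ½ · t · |ΔQ| = ½ · 28 · 67.2 = $940.8.

Deadweight loss = $940.8 thousand.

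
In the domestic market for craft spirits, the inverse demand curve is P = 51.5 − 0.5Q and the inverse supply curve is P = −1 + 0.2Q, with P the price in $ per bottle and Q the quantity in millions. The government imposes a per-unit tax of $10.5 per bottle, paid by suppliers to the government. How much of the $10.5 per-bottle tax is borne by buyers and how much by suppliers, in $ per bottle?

Rewrite in direct form: Qd = 103 − 2P and Qs = 5P + 5.
Before the tax: set 103 − 2P = 5P + 5 → P* = $14, Q* = 75.
With the tax collected from suppliers, supply shifts: Qs = 5(P − 10.5) + 5.
New equilibrium: buyers pay $21.5, suppliers receive $11, Q = 60. (Wedge: Pb − Ps = 10.5.)
Burden on buyers: $7.5; on suppliers: $3. (They sum to $10.5.)

Buyers bear $7.5 per bottle; suppliers bear $3 per bottle.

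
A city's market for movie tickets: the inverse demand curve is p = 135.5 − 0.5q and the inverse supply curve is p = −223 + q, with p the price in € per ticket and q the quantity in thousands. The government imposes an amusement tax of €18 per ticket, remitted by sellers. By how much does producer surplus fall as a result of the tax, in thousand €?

Inverting to q(p) form: qd = 271 − 2p; qs = p + 223.
Without the tax, 271 − 2p = p + 223 gives 3p = 48, so p* = €16 and q* = 239.
With the tax collected from sellers, supply shifts: qs = (p − 18) + 223.
Solving gives q = 227 with buyers paying €22 and sellers receiving €4 (the €18 wedge).
ΔPS is the trapezoid between Q = 227 and Q = 239 of height €12: ½ · (239 + 227) · 12 = €2796.

Producer surplus falls by €2796 thousand.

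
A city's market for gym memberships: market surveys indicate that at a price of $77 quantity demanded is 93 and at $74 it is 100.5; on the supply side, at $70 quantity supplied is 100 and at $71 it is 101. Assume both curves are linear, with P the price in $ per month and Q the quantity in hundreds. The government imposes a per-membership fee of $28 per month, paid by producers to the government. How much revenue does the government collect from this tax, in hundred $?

Tax revenue = $2324 hundred.

Demand slope: (100.5 − 93)/(74 − 77) = -2.5, so Qd = 285.5 − 2.5P.
Supply slope: (101 − 100)/(71 − 70) = 1, so Qs = P + 30.
Without the tax, 285.5 − 2.5P = P + 30 gives 3.5P = 255.5, so P* = $73 and Q* = 103.
With the tax collected from producers, supply shifts: Qs = (P − 28) + 30.
Solving gives Q = 83 with consumers paying $81 and producers receiving $53 (the $28 wedge).
Revenue = t · Q = 28 · 83 = $2324.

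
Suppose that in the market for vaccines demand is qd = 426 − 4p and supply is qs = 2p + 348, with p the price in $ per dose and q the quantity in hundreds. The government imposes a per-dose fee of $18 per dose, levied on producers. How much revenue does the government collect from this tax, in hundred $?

Without the tax, 426 − 4p = 2p + 348 gives 6p = 78, so p* = $13 and q* = 374.
With the tax collected from producers, supply shifts: qs = 2(p − 18) + 348.
New equilibrium: consumers pay $19, producers receive $1, q = 350. (Wedge: pb − ps = 18.)
Revenue = t · Q = 18 · 350 = $6300.

Tax revenue = $6300 hundred.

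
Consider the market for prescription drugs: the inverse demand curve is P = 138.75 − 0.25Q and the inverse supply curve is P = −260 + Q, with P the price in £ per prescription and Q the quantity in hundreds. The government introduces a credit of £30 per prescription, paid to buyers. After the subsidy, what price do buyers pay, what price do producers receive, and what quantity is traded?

Rewrite in direct form: Qd = 555 − 4P and Qs = P + 260.
Before the subsidy: set 555 − 4P = P + 260 → P* = £59, Q* = 319.
With a per-unit subsidy paid to buyers, each effectively pays P − 30, so demand becomes Qd = 555 − 4(P − 30).
Solving gives Q = 343 with buyers paying £53 and producers receiving £83 (the £30 wedge).

Buyers pay £53; producers receive £83; quantity = 343.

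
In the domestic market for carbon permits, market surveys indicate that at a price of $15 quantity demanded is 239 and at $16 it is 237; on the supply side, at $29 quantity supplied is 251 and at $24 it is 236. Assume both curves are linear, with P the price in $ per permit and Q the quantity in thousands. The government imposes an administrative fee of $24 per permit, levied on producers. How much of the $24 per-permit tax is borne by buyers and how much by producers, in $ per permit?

Demand slope: (237 − 239)/(16 − 15) = -2, so Qd = 269 − 2P.
Supply slope: (236 − 251)/(24 − 29) = 3, so Qs = 3P + 164.
Without the tax, 269 − 2P = 3P + 164 gives 5P = 105, so P* = $21 and Q* = 227.
With the tax collected from producers, supply shifts: Qs = 3(P − 24) + 164.
New equilibrium: buyers pay $35.4, producers receive $11.4, Q = 198.2. (Wedge: Pb − Ps = 24.)
Burden on buyers: $14.4; on producers: $9.6. (They sum to $24.)

Buyers bear $14.4 per permit; producers bear $9.6 per permit.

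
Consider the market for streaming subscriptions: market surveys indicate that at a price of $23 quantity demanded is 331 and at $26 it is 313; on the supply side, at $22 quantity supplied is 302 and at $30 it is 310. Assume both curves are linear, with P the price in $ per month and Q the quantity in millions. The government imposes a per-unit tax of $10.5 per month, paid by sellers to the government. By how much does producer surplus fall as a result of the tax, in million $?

Demand slope: (313 − 331)/(26 − 23) = -6, so Qd = 469 − 6P.
Supply slope: (310 − 302)/(30 − 22) = 1, so Qs = P + 280.
Without the tax, 469 − 6P = P + 280 gives 7P = 189, so P* = $27 and Q* = 307.
With the tax collected from sellers, supply shifts: Qs = (P − 10.5) + 280.
Solving gives Q = 298 with buyers paying $28.5 and sellers receiving $18 (the $10.5 wedge).
ΔPS is the trapezoid between Q = 298 and Q = 307 of height $9: ½ · (307 + 298) · 9 = $2722.5.

Producer surplus falls by $2722.5 million.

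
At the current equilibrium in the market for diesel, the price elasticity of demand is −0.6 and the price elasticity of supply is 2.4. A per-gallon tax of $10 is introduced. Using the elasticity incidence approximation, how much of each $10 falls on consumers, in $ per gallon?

Incidence ratio: consumers' share ≈ εs / (εs + |εd|) = 2.4 / (2.4 + 0.6) = 0.8.
So consumers bear ≈ 0.8 × $10 = $8; producers bear $2.

Consumers bear ≈ $8 per gallon.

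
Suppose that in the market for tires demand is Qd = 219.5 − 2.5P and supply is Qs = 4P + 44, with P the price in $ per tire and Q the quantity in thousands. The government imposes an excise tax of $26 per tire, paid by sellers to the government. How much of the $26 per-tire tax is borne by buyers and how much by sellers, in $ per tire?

Without the tax, 219.5 − 2.5P = 4P + 44 gives 6.5P = 175.5, so P* = $27 and Q* = 152.
With the tax collected from sellers, supply shifts: Qs = 4(P − 26) + 44.
Solving gives Q = 112 with buyers paying $43 and sellers receiving $17 (the $26 wedge).
Burden on buyers: $16; on sellers: $10. (They sum to $26.)

Buyers bear $16 per tire; sellers bear $10 per tire.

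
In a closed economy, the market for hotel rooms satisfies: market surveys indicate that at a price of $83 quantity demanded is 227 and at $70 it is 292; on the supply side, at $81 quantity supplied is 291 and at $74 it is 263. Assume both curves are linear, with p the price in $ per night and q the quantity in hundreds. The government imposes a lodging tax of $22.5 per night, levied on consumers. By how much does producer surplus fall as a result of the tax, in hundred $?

Demand slope: (292 − 227)/(70 − 83) = -5, so qd = 642 − 5p.
Supply slope: (263 − 291)/(74 − 81) = 4, so qs = 4p − 33.
Without the tax, 642 − 5p = 4p − 33 gives 9p = 675, so p* = $75 and q* = 267.
With the tax collected from consumers, demand (in seller-price terms) shifts: qd = 642 − 5(p + 22.5).
New equilibrium: consumers pay $85, sellers receive $62.5, q = 217. (Wedge: pb − ps = 22.5.)
ΔPS is the trapezoid between Q = 217 and Q = 267 of height $12.5: ½ · (267 + 217) · 12.5 = $3025.

Producer surplus falls by $3025 hundred.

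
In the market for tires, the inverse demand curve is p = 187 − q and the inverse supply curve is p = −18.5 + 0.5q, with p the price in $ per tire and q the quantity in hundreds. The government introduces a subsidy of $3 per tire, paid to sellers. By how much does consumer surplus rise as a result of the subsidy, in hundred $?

Inverting to q(p) form: qd = 187 − p; qs = 2p + 37.
Without the subsidy, 187 − p = 2p + 37 gives 3p = 150, so p* = $50 and q* = 137.
With a per-unit subsidy paid to sellers, each receives p + 3 per unit sold, so supply becomes qs = 2(p + 3) + 37.
Solving gives q = 139 with consumers paying $48 and sellers receiving $51 (the $3 wedge).
ΔCS is the trapezoid between Q = 139 and Q = 137 of height $2: ½ · (137 + 139) · 2 = $276.

Consumer surplus rises by $276 hundred.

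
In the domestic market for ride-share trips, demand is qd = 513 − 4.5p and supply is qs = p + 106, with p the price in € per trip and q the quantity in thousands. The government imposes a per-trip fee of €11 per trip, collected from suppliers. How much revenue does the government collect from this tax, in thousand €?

Tax revenue = €1881 thousand.

Before the tax: set 513 − 4.5p = p + 106 → p* = €74, q* = 180.
With the tax collected from suppliers, supply shifts: qs = (p − 11) + 106.
Solving gives q = 171 with consumers paying €76 and suppliers receiving €65 (the €11 wedge).
Revenue = t · Q = 11 · 171 = €1881.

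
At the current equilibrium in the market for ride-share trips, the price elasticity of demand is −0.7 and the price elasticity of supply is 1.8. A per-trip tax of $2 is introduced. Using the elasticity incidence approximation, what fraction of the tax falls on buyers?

Incidence ratio: buyers' share ≈ εs / (εs + |εd|) = 1.8 / (1.8 + 0.7) = 0.72.
Supply is the more elastic side, so buyers bear the larger share.

Buyers' share ≈ 0.72.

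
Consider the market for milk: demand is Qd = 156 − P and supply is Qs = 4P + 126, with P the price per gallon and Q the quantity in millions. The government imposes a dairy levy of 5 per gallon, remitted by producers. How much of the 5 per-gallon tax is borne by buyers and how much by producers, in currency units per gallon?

Before the tax: set 156 − P = 4P + 126 → P* = 6, Q* = 150.
With the tax collected from producers, supply shifts: Qs = 4(P − 5) + 126.
New equilibrium: buyers pay 10, producers receive 5, Q = 146. (Wedge: Pb − Ps = 5.)
Burden on buyers: 4; on producers: 1. (They sum to 5.)
The less price-elastic side of the market bears the larger share of a per-unit tax.

Buyers bear 4 per gallon; producers bear 1 per gallon.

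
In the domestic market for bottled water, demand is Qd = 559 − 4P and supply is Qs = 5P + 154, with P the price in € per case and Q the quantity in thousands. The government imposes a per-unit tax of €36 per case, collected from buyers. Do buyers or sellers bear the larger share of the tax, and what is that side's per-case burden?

Before the tax: set 559 − 4P = 5P + 154 → P* = €45, Q* = 379.
With the tax collected from buyers, demand (in seller-price terms) shifts: Qd = 559 − 4(P + 36).
New equilibrium: buyers pay €65, sellers receive €29, Q = 299. (Wedge: Pb − Ps = 36.)
Per-case burden: buyers €20, sellers €16.
Buyers take the larger share because demand is less price-elastic here (demand slope 4 vs supply slope 5).
The less price-elastic side of the market bears the larger share of a per-unit tax.

Buyers bear the larger share: €20 per case.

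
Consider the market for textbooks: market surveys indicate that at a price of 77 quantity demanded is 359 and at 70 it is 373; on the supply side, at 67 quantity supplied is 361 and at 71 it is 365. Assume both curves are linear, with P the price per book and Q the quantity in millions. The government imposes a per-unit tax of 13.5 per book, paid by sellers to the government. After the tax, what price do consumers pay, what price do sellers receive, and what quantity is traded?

Consumers pay 77.5; sellers receive 64; quantity = 358.

Demand slope: (373 − 359)/(70 − 77) = -2, so Qd = 513 − 2P.
Supply slope: (365 − 361)/(71 − 67) = 1, so Qs = P + 294.
Before the tax: set 513 − 2P = P + 294 → P* = 73, Q* = 367.
With the tax collected from sellers, supply shifts: Qs = (P − 13.5) + 294.
New equilibrium: consumers pay 77.5, sellers receive 64, Q = 358. (Wedge: Pb − Ps = 13.5.)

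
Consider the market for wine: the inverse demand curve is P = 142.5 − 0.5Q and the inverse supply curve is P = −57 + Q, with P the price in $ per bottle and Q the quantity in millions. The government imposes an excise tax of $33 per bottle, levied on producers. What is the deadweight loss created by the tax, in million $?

Inverting to Q(P) form: Qd = 285 − 2P; Qs = P + 57.
Before the tax: set 285 − 2P = P + 57 → P* = $76, Q* = 133.
With the tax collected from producers, supply shifts: Qs = (P − 33) + 57.
New equilibrium: buyers pay $87, producers receive $54, Q = 111. (Wedge: Pb − Ps = 33.)
Quantity falls by |ΔQ| = |133 − 111| = 22.
DWL = ½ · t · |ΔQ| = ½ · 33 · 22 = $363.

Deadweight loss = $363 million.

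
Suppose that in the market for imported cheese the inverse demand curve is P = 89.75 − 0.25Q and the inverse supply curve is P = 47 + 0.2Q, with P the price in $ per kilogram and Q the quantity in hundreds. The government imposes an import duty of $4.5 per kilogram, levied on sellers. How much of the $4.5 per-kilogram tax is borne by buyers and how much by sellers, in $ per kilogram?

Buyers bear $2.5 per kilogram; sellers bear $2 per kilogram.

Rewrite in direct form: Qd = 359 − 4P and Qs = 5P − 235.
Without the tax, 359 − 4P = 5P − 235 gives 9P = 594, so P* = $66 and Q* = 95.
With the tax collected from sellers, supply shifts: Qs = 5(P − 4.5) − 235.
Solving gives Q = 85 with buyers paying $68.5 and sellers receiving $64 (the $4.5 wedge).
Burden on buyers: $2.5; on sellers: $2. (They sum to $4.5.)
The less price-elastic side of the market bears the larger share of a per-unit tax.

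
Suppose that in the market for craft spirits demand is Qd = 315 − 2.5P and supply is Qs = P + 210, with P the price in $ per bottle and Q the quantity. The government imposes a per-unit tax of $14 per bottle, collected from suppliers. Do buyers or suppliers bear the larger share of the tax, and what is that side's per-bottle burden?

Suppliers bear the larger share: $10 per bottle.

Before the tax: set 315 − 2.5P = P + 210 → P* = $30, Q* = 240.
With the tax collected from suppliers, supply shifts: Qs = (P − 14) + 210.
Solving gives Q = 230 with buyers paying $34 and suppliers receiving $20 (the $14 wedge).
Per-bottle burden: buyers $4, suppliers $10.
Suppliers take the larger share because supply is less price-elastic here (demand slope 2.5 vs supply slope 1).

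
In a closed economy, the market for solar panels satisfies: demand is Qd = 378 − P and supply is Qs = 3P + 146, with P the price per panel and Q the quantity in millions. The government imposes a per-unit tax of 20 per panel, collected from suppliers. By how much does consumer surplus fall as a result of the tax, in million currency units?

Consumer surplus falls by 4687.5 million.

Without the tax, 378 − P = 3P + 146 gives 4P = 232, so P* = 58 and Q* = 320.
With the tax collected from suppliers, supply shifts: Qs = 3(P − 20) + 146.
New equilibrium: buyers pay 73, suppliers receive 53, Q = 305. (Wedge: Pb − Ps = 20.)
ΔCS is the trapezoid between Q = 305 and Q = 320 of height 15: ½ · (320 + 305) · 15 = 4687.5.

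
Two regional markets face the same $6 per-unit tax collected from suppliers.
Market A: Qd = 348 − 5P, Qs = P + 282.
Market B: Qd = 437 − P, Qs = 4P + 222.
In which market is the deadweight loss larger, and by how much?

Market A: pre-tax P* = $11, Q* = 293; post-tax Q = 288; deadweight loss = $15.
Market B: pre-tax P* = $43, Q* = 394; post-tax Q = 389.2; deadweight loss = $14.4.
Difference: $15 vs $14.4 → market A is larger by $0.6.

Market A, by $0.6.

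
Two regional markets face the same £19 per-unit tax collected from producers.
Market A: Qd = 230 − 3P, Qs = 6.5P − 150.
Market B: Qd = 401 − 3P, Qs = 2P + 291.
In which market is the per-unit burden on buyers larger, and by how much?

Market A, by £5.4.

Market A: pre-tax P* = £40, Q* = 110; post-tax Q = 71; per-unit burden on buyers = £13.
Market B: pre-tax P* = £22, Q* = 335; post-tax Q = 312.2; per-unit burden on buyers = £7.6.
Difference: £13 vs £7.6 → market A is larger by £5.4.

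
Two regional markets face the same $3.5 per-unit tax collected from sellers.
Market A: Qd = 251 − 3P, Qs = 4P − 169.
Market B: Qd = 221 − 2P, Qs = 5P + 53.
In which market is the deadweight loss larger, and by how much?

Market A, by $1.75.

Market A: pre-tax P* = $60, Q* = 71; post-tax Q = 65; deadweight loss = $10.5.
Market B: pre-tax P* = $24, Q* = 173; post-tax Q = 168; deadweight loss = $8.75.
Difference: $10.5 vs $8.75 → market A is larger by $1.75.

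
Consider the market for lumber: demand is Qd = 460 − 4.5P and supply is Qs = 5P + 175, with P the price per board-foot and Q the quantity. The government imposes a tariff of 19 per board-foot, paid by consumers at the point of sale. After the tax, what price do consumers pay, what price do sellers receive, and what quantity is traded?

Before the tax: set 460 − 4.5P = 5P + 175 → P* = 30, Q* = 325.
With the tax collected from consumers, demand (in seller-price terms) shifts: Qd = 460 − 4.5(P + 19).
Solving gives Q = 280 with consumers paying 40 and sellers receiving 21 (the 19 wedge).
The less price-elastic side of the market bears the larger share of a per-unit tax.

Consumers pay 40; sellers receive 21; quantity = 280.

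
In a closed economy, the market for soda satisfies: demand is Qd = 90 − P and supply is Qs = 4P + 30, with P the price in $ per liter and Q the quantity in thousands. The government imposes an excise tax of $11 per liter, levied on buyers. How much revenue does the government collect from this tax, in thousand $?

Tax revenue = $761.2 thousand.

Without the tax, 90 − P = 4P + 30 gives 5P = 60, so P* = $12 and Q* = 78.
With the tax collected from buyers, demand (in seller-price terms) shifts: Qd = 90 − (P + 11).
New equilibrium: buyers pay $20.8, producers receive $9.8, Q = 69.2. (Wedge: Pb − Ps = 11.)
Revenue = t · Q = 11 · 69.2 = $761.2.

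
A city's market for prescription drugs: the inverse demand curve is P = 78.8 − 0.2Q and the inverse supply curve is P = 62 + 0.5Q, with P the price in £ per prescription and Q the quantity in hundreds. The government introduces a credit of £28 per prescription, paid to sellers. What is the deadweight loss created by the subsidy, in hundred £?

Deadweight loss = £560 hundred.

Rewrite in direct form: Qd = 394 − 5P and Qs = 2P − 124.
Without the subsidy, 394 − 5P = 2P − 124 gives 7P = 518, so P* = £74 and Q* = 24.
With a per-unit subsidy paid to sellers, each receives P + 28 per unit sold, so supply becomes Qs = 2(P + 28) − 124.
New equilibrium: consumers pay £66, sellers receive £94, Q = 64. (Wedge: Pb − Ps = −28.)
Quantity rises by |ΔQ| = |24 − 64| = 40.
DWL = ½ · t · |ΔQ| = ½ · 28 · 40 = £560.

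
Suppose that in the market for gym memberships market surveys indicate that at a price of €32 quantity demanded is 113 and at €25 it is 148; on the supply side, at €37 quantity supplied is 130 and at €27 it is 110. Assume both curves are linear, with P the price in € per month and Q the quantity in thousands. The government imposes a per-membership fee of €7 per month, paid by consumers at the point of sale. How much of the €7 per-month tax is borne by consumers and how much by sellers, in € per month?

Consumers bear €2 per month; sellers bear €5 per month.

Demand slope: (148 − 113)/(25 − 32) = -5, so Qd = 273 − 5P.
Supply slope: (110 − 130)/(27 − 37) = 2, so Qs = 2P + 56.
Without the tax, 273 − 5P = 2P + 56 gives 7P = 217, so P* = €31 and Q* = 118.
With the tax collected from consumers, demand (in seller-price terms) shifts: Qd = 273 − 5(P + 7).
New equilibrium: consumers pay €33, sellers receive €26, Q = 108. (Wedge: Pb − Ps = 7.)
Burden on consumers: €2; on sellers: €5. (They sum to €7.)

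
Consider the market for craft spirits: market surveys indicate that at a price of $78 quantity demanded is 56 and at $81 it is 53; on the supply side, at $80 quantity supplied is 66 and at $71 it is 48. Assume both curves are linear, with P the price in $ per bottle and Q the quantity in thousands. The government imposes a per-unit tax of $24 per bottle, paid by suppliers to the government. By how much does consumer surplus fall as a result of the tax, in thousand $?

Demand slope: (53 − 56)/(81 − 78) = -1, so Qd = 134 − P.
Supply slope: (48 − 66)/(71 − 80) = 2, so Qs = 2P − 94.
Without the tax, 134 − P = 2P − 94 gives 3P = 228, so P* = $76 and Q* = 58.
With the tax collected from suppliers, supply shifts: Qs = 2(P − 24) − 94.
New equilibrium: consumers pay $92, suppliers receive $68, Q = 42. (Wedge: Pb − Ps = 24.)
ΔCS is the trapezoid between Q = 42 and Q = 58 of height $16: ½ · (58 + 42) · 16 = $800.

Consumer surplus falls by $800 thousand.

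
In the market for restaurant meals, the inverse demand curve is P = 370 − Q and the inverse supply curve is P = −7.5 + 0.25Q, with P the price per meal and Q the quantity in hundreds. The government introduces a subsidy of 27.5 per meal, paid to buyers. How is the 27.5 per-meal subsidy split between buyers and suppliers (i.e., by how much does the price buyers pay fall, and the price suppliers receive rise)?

Buyers gain 22 per meal; suppliers gain 5.5 per meal.

Inverting to Q(P) form: Qd = 370 − P; Qs = 4P + 30.
Before the subsidy: set 370 − P = 4P + 30 → P* = 68, Q* = 302.
With a per-unit subsidy paid to buyers, each effectively pays P − 27.5, so demand becomes Qd = 370 − (P − 27.5).
New equilibrium: buyers pay 46, suppliers receive 73.5, Q = 324. (Wedge: Pb − Ps = −27.5.)
Gain to buyers: 22; to suppliers: 5.5. (They sum to 27.5.)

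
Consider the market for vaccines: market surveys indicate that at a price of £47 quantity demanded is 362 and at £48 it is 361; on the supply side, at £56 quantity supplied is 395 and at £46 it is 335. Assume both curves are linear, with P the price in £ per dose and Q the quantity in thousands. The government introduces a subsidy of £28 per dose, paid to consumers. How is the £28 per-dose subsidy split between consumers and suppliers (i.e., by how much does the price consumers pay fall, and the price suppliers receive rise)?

Consumers gain £24 per dose; suppliers gain £4 per dose.

Demand slope: (361 − 362)/(48 − 47) = -1, so Qd = 409 − P.
Supply slope: (335 − 395)/(46 − 56) = 6, so Qs = 6P + 59.
Without the subsidy, 409 − P = 6P + 59 gives 7P = 350, so P* = £50 and Q* = 359.
With a per-unit subsidy paid to consumers, each effectively pays P − 28, so demand becomes Qd = 409 − (P − 28).
New equilibrium: consumers pay £26, suppliers receive £54, Q = 383. (Wedge: Pb − Ps = −28.)
Gain to consumers: £24; to suppliers: £4. (They sum to £28.)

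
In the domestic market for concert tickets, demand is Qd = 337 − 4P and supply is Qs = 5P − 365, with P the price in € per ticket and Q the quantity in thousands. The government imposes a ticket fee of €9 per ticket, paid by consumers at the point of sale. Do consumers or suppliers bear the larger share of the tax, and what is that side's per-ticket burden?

Consumers bear the larger share: €5 per ticket.

Without the tax, 337 − 4P = 5P − 365 gives 9P = 702, so P* = €78 and Q* = 25.
With the tax collected from consumers, demand (in seller-price terms) shifts: Qd = 337 − 4(P + 9).
Solving gives Q = 5 with consumers paying €83 and suppliers receiving €74 (the €9 wedge).
Per-ticket burden: consumers €5, suppliers €4.
Consumers take the larger share because demand is less price-elastic here (demand slope 4 vs supply slope 5).
The less price-elastic side of the market bears the larger share of a per-unit tax.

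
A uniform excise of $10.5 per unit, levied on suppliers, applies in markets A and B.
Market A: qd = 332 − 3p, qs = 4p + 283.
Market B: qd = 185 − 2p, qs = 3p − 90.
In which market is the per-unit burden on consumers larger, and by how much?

Market A: pre-tax p* = $7, q* = 311; post-tax q = 293; per-unit burden on consumers = $6.
Market B: pre-tax p* = $55, q* = 75; post-tax q = 62.4; per-unit burden on consumers = $6.3.
Difference: $6 vs $6.3 → market B is larger by $0.3.

Market B, by $0.3.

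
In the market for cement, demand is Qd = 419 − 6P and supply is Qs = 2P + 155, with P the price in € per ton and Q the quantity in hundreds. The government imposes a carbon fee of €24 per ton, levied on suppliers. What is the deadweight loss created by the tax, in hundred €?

Deadweight loss = €432 hundred.

Before the tax: set 419 − 6P = 2P + 155 → P* = €33, Q* = 221.
With the tax collected from suppliers, supply shifts: Qs = 2(P − 24) + 155.
Solving gives Q = 185 with buyers paying €39 and suppliers receiving €15 (the €24 wedge).
Quantity falls by |ΔQ| = |221 − 185| = 36.
DWL = ½ · t · |ΔQ| = ½ · 24 · 36 = €432.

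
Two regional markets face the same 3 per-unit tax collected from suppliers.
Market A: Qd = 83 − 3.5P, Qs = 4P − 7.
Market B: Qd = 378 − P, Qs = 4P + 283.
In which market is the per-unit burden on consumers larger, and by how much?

Market A: pre-tax P* = 12, Q* = 41; post-tax Q = 35.4; per-unit burden on consumers = 1.6.
Market B: pre-tax P* = 19, Q* = 359; post-tax Q = 356.6; per-unit burden on consumers = 2.4.
Difference: 1.6 vs 2.4 → market B is larger by 0.8.

Market B, by 0.8.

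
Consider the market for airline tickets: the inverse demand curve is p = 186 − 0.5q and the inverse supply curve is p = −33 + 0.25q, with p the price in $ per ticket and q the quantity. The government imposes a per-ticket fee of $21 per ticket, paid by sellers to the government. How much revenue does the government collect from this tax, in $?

Tax revenue = $5544.

Inverting to q(p) form: qd = 372 − 2p; qs = 4p + 132.
Before the tax: set 372 − 2p = 4p + 132 → p* = $40, q* = 292.
With the tax collected from sellers, supply shifts: qs = 4(p − 21) + 132.
New equilibrium: buyers pay $54, sellers receive $33, q = 264. (Wedge: pb − ps = 21.)
Revenue = t · Q = 21 · 264 = $5544.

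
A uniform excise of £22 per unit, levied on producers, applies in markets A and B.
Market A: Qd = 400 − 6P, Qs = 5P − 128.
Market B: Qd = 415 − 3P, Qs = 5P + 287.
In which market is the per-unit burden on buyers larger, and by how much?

Market B, by £3.75.

Market A: pre-tax P* = £48, Q* = 112; post-tax Q = 52; per-unit burden on buyers = £10.
Market B: pre-tax P* = £16, Q* = 367; post-tax Q = 325.75; per-unit burden on buyers = £13.75.
Difference: £10 vs £13.75 → market B is larger by £3.75.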